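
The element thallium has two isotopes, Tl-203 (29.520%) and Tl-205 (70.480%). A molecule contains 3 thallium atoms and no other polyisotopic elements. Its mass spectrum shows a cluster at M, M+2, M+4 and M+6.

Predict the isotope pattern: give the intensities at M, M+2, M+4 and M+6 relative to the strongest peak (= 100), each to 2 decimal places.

5.85 : 41.88 : 100.00 : 79.58

The 3 Tl atoms are independent, so intensities follow the terms of (0.29520 + 0.70480)^3.
P(M) = 0.29520^3 = 0.025725
P(M+2) = 3 × 0.29520^2 × 0.70480^1 = 0.184255
P(M+4) = 3 × 0.29520^1 × 0.70480^2 = 0.439916
P(M+6) = 0.70480^3 = 0.350104
The M+4 peak is largest (0.439916); scaling to 100 gives 5.85 : 41.88 : 100.00 : 79.58.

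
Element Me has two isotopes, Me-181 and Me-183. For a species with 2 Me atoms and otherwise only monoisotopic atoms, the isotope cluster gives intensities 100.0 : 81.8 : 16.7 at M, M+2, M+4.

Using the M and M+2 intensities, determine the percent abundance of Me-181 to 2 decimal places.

70.97%

If p is the fraction of Me that is Me-181, then I(M+2)/I(M) = [C(2,1)·p^1·(1−p)] / p^2 = 2·(1−p)/p = 81.8/100.0 = 0.8180
(1−p)/p = 0.8180/2 = 0.4090  ⇒  p = 1/(1 + 0.4090) = 0.7097
Me-181: 70.97%, Me-183: 29.03%.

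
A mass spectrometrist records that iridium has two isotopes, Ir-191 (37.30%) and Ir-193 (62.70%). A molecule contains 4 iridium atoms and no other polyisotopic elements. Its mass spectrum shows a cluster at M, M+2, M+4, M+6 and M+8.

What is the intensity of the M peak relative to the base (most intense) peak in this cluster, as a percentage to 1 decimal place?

5.3%

Binomial terms of (0.3730 + 0.6270)^4: M 0.0194, M+2 0.1302, M+4 0.3282, M+6 0.3678, M+8 0.1546 → M+6 is the base peak.
P(M+6) = C(4,3) × 0.3730^1 × 0.6270^3 = 4 × 0.3730 × 0.24649188 = 0.367766 (base)
P(M) = C(4,0) × 0.3730^4 × 0.6270^0 = 1 × 0.01935688 × 1.0000 = 0.019357
Relative intensity = 0.019357 / 0.367766 × 100 = 5.3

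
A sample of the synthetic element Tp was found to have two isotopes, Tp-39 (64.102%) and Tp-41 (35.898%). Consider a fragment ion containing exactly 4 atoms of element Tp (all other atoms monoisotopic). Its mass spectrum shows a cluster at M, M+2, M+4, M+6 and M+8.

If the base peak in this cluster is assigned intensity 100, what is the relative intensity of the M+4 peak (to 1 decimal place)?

84.0

Term probabilities: M 0.1688, M+2 0.3782, M+4 0.3177, M+6 0.1186, M+8 0.0166. Base peak = M+2.
P(M+2) = C(4,1) × 0.64102^3 × 0.35898^1 = 4 × 0.26339937 × 0.35898 = 0.378220 (base)
P(M+4) = C(4,2) × 0.64102^2 × 0.35898^2 = 6 × 0.41090664 × 0.12886664 = 0.317713
Relative intensity = 0.317713 / 0.378220 × 100 = 84.0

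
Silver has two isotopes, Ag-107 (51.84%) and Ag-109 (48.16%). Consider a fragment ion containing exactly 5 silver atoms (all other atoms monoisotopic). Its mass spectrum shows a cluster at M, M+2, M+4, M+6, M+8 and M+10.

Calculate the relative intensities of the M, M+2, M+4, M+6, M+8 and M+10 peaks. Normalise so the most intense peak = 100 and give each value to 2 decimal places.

11.59 : 53.82 : 100.00 : 92.90 : 43.15 : 8.02

Each Ag atom is independently Ag-107 (p = 0.5184) or Ag-109 (q = 0.4816); the cluster is the binomial expansion (p + q)^5.
P(M) = 0.5184^5 = 0.037439
P(M+2) = 5 × 0.5184^4 × 0.4816^1 = 0.173907
P(M+4) = 10 × 0.5184^3 × 0.4816^2 = 0.323123
P(M+6) = 10 × 0.5184^2 × 0.4816^3 = 0.300185
P(M+8) = 5 × 0.5184^1 × 0.4816^4 = 0.139438
P(M+10) = 0.4816^5 = 0.025908
The M+4 peak is largest (0.323123); scaling to 100 gives 11.59 : 53.82 : 100.00 : 92.90 : 43.15 : 8.02.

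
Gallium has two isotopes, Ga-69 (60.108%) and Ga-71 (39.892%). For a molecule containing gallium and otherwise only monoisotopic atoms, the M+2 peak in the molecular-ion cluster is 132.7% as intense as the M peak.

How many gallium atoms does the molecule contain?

For n independent Ga atoms, I(M+2)/I(M) = n · (abundance Ga-71) / (abundance Ga-69) = n · 0.39892/0.60108.
n = 1.327 × 0.60108/0.39892 = 2.00 ≈ 2

2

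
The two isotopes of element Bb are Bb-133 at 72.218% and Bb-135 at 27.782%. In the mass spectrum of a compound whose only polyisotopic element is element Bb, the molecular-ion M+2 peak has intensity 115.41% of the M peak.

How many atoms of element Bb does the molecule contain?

3

The M+2/M ratio from n Bb atoms is n · q/p = n · 0.27782/0.72218.
n = 1.1541 × 0.72218/0.27782 = 3.00 ≈ 3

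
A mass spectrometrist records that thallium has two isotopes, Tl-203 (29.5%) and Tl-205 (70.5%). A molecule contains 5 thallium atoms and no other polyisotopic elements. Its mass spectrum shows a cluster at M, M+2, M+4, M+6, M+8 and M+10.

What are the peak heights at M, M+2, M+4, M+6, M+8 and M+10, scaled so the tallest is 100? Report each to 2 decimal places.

0.61 : 7.33 : 35.02 : 83.69 : 100.00 : 47.80

The 5 Tl atoms are independent, so intensities follow the terms of (0.295 + 0.705)^5.
P(M) = 0.295^5 = 0.002234
P(M+2) = 5 × 0.295^4 × 0.705^1 = 0.026696
P(M+4) = 10 × 0.295^3 × 0.705^2 = 0.127598
P(M+6) = 10 × 0.295^2 × 0.705^3 = 0.304938
P(M+8) = 5 × 0.295^1 × 0.705^4 = 0.364375
P(M+10) = 0.705^5 = 0.174159
The M+8 peak is largest (0.364375); scaling to 100 gives 0.61 : 7.33 : 35.02 : 83.69 : 100.00 : 47.80.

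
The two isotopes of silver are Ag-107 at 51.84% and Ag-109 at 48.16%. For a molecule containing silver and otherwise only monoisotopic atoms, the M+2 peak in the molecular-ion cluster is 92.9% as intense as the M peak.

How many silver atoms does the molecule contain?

1

For n independent Ag atoms, I(M+2)/I(M) = n · (abundance Ag-109) / (abundance Ag-107) = n · 0.4816/0.5184.
n = 0.929 × 0.5184/0.4816 = 1.00 ≈ 1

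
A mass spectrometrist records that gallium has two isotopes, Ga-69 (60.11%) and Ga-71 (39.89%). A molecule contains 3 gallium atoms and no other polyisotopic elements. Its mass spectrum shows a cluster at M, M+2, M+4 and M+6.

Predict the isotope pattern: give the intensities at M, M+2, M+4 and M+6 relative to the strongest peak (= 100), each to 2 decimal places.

50.23 : 100.00 : 66.36 : 14.68

Expanding (0.6011 + 0.3989)^3:
P(M) = 0.6011^3 = 0.217190
P(M+2) = 3 × 0.6011^2 × 0.3989^1 = 0.432393
P(M+4) = 3 × 0.6011^1 × 0.3989^2 = 0.286943
P(M+6) = 0.3989^3 = 0.063473
The M+2 peak is largest (0.432393); scaling to 100 gives 50.23 : 100.00 : 66.36 : 14.68.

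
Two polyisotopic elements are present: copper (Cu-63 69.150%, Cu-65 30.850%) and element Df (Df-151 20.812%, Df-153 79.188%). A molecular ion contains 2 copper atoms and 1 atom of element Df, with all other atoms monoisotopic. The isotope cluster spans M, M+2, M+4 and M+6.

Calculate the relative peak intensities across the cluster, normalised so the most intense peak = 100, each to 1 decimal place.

Copper pattern (n=2): 0.47817225 : 0.4266555 : 0.09517225
Element Df pattern (n=1): 0.20812 : 0.79188
Convolve the two distributions (both contribute in 2-u steps):
  M: 0.47817225×0.20812 = 0.099517
  M+2: 0.47817225×0.79188 + 0.4266555×0.20812 = 0.467451
  M+4: 0.4266555×0.79188 + 0.09517225×0.20812 = 0.357667
  M+6: 0.09517225×0.79188 = 0.075365
Scale to base peak (0.467451) = 100: 21.3 : 100.0 : 76.5 : 16.1

21.3 : 100.0 : 76.5 : 16.1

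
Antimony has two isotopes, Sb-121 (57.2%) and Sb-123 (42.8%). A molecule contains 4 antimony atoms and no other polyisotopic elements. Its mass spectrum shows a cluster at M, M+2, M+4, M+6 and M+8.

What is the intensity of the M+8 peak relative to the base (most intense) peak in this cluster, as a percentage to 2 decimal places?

Binomial terms of (0.572 + 0.428)^4: M 0.1070, M+2 0.3204, M+4 0.3596, M+6 0.1794, M+8 0.0336 → M+4 is the base peak.
P(M+4) = C(4,2) × 0.572^2 × 0.428^2 = 6 × 0.327184 × 0.183184 = 0.359609 (base)
P(M+8) = C(4,4) × 0.572^0 × 0.428^4 = 1 × 1.0000 × 0.03355638 = 0.033556
Relative intensity = 0.033556 / 0.359609 × 100 = 9.33

9.33%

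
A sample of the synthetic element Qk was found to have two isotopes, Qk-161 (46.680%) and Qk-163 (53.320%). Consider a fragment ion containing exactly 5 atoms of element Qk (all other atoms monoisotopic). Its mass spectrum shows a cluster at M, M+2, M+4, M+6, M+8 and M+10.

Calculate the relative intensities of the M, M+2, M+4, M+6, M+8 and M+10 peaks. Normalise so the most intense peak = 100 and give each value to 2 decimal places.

6.71 : 38.32 : 87.55 : 100.00 : 57.11 : 13.05

Expanding (0.46680 + 0.53320)^5:
P(M) = 0.46680^5 = 0.022164
P(M+2) = 5 × 0.46680^4 × 0.53320^1 = 0.126585
P(M+4) = 10 × 0.46680^3 × 0.53320^2 = 0.289183
P(M+6) = 10 × 0.46680^2 × 0.53320^3 = 0.330318
P(M+8) = 5 × 0.46680^1 × 0.53320^4 = 0.188652
P(M+10) = 0.53320^5 = 0.043097
The M+6 peak is largest (0.330318); scaling to 100 gives 6.71 : 38.32 : 87.55 : 100.00 : 57.11 : 13.05.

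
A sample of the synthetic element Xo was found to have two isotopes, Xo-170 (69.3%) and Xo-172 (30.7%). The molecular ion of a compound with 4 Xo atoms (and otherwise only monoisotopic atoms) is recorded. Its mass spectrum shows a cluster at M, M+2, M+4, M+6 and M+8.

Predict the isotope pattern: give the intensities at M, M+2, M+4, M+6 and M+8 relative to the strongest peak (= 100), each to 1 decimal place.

The 4 Xo atoms are independent, so intensities follow the terms of (0.693 + 0.307)^4.
P(M) = 0.693^4 = 0.230639
P(M+2) = 4 × 0.693^3 × 0.307^1 = 0.408694
P(M+4) = 6 × 0.693^2 × 0.307^2 = 0.271578
P(M+6) = 4 × 0.693^1 × 0.307^3 = 0.080206
P(M+8) = 0.307^4 = 0.008883
The M+2 peak is largest (0.408694); scaling to 100 gives 56.4 : 100.0 : 66.5 : 19.6 : 2.2.

56.4 : 100.0 : 66.5 : 19.6 : 2.2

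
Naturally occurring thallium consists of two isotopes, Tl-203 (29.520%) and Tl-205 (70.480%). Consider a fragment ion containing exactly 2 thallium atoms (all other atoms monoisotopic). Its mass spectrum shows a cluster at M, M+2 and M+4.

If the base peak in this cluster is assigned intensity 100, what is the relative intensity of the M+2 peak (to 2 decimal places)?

83.77

Binomial terms of (0.29520 + 0.70480)^2: M 0.0871, M+2 0.4161, M+4 0.4967 → M+4 is the base peak.
P(M+4) = C(2,2) × 0.29520^0 × 0.70480^2 = 1 × 1.0000 × 0.49674304 = 0.496743 (base)
P(M+2) = C(2,1) × 0.29520^1 × 0.70480^1 = 2 × 0.2952 × 0.7048 = 0.416114
Relative intensity = 0.416114 / 0.496743 × 100 = 83.77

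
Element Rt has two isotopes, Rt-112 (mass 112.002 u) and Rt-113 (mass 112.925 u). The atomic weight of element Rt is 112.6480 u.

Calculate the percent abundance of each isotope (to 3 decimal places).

Rt-112: 30.011%, Rt-113: 69.989%

With x = fraction of Rt-112 (so Rt-113 is 1 − x):
112.002·x + 112.925·(1 − x) = 112.6480
(112.002 − 112.925)·x = 112.6480 − 112.925
x = -0.2770 / -0.923 = 0.30011 → 30.011% Rt-112, 69.989% Rt-113.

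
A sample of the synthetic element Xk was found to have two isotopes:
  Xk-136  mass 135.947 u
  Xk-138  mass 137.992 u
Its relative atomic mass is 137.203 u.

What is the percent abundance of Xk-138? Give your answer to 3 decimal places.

Let x be the fractional abundance of Xk-136; then Xk-138 has abundance 1 − x.
135.947·x + 137.992·(1 − x) = 137.203
(135.947 − 137.992)·x = 137.203 − 137.992
x = -0.789 / -2.045 = 0.38582 → 38.582% Xk-136, 61.418% Xk-138.

61.418%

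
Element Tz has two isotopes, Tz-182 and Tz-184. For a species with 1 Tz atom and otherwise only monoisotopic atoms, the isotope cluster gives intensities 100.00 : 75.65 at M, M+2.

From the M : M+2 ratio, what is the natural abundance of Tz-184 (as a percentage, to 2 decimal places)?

Write p for the Tz-182 fraction. I(M+2)/I(M) = [C(1,1)·p^0·(1−p)] / p^1 = 1·(1−p)/p = 75.65/100.00 = 0.7565
(1−p)/p = 0.7565/1 = 0.7565  ⇒  p = 1/(1 + 0.7565) = 0.5693
Tz-182: 56.93%, Tz-184: 43.07%.

43.07%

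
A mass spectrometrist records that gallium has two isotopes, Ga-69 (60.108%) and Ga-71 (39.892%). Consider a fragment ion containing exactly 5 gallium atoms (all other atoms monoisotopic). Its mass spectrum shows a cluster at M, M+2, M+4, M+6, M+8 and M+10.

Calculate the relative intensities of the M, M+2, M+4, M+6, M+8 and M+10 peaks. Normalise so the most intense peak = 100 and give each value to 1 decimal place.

Each Ga atom is independently Ga-69 (p = 0.60108) or Ga-71 (q = 0.39892); the cluster is the binomial expansion (p + q)^5.
P(M) = 0.60108^5 = 0.078462
P(M+2) = 5 × 0.60108^4 × 0.39892^1 = 0.260366
P(M+4) = 10 × 0.60108^3 × 0.39892^2 = 0.345596
P(M+6) = 10 × 0.60108^2 × 0.39892^3 = 0.229362
P(M+8) = 5 × 0.60108^1 × 0.39892^4 = 0.076111
P(M+10) = 0.39892^5 = 0.010103
The M+4 peak is largest (0.345596); scaling to 100 gives 22.7 : 75.3 : 100.0 : 66.4 : 22.0 : 2.9.

22.7 : 75.3 : 100.0 : 66.4 : 22.0 : 2.9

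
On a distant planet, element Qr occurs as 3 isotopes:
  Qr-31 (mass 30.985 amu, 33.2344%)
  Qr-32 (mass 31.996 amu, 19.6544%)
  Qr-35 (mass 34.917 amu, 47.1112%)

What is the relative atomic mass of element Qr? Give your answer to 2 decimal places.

Weight each isotope mass by its fractional abundance: 0.332344 × 30.985 + 0.196544 × 31.996 + 0.471112 × 34.917
= 10.2977 + 6.2886 + 16.4498 = 33.0361 amu

33.04 amu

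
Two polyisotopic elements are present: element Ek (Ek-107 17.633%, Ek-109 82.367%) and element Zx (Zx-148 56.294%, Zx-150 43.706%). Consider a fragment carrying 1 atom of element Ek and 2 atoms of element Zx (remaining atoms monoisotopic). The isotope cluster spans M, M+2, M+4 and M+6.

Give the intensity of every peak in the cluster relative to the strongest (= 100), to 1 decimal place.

12.7 : 79.2 : 100.0 : 35.8

Element Ek pattern (n=1): 0.17633 : 0.82367
Element Zx pattern (n=2): 0.31690144 : 0.49207711 : 0.19102144
Convolve the two distributions (both contribute in 2-u steps):
  M: 0.17633×0.31690144 = 0.055879
  M+2: 0.17633×0.49207711 + 0.82367×0.31690144 = 0.347790
  M+4: 0.17633×0.19102144 + 0.82367×0.49207711 = 0.438992
  M+6: 0.82367×0.19102144 = 0.157339
Scale to base peak (0.438992) = 100: 12.7 : 79.2 : 100.0 : 35.8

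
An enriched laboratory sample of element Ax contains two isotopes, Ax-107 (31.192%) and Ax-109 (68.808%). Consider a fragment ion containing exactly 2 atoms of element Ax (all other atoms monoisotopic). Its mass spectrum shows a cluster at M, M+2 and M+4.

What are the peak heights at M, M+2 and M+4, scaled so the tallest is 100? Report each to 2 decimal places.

Each Ax atom is independently Ax-107 (p = 0.31192) or Ax-109 (q = 0.68808); the cluster is the binomial expansion (p + q)^2.
P(M) = 0.31192^2 = 0.097294
P(M+2) = 2 × 0.31192^1 × 0.68808^1 = 0.429252
P(M+4) = 0.68808^2 = 0.473454
The M+4 peak is largest (0.473454); scaling to 100 gives 20.55 : 90.66 : 100.00.

20.55 : 90.66 : 100.00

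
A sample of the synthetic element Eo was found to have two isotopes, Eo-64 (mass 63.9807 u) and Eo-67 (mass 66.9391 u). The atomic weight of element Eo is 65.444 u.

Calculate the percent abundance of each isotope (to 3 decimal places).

Eo-64: 50.537%, Eo-67: 49.463%

Writing the weighted mean with unknown fraction x of Eo-64:
63.9807·x + 66.9391·(1 − x) = 65.444
(63.9807 − 66.9391)·x = 65.444 − 66.9391
x = -1.4951 / -2.9584 = 0.50537 → 50.537% Eo-64, 49.463% Eo-67.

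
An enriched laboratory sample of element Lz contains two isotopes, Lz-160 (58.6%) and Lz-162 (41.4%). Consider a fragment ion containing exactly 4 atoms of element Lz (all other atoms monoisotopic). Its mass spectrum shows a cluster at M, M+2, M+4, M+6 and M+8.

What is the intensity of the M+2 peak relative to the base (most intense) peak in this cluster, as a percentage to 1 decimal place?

(0.586 + 0.414)^4 gives M 0.1179, M+2 0.3332, M+4 0.3531, M+6 0.1663, M+8 0.0294; the largest is M+4.
P(M+4) = C(4,2) × 0.586^2 × 0.414^2 = 6 × 0.343396 × 0.171396 = 0.353140 (base)
P(M+2) = C(4,1) × 0.586^3 × 0.414^1 = 4 × 0.20123006 × 0.4140 = 0.333237
Relative intensity = 0.333237 / 0.353140 × 100 = 94.4

94.4%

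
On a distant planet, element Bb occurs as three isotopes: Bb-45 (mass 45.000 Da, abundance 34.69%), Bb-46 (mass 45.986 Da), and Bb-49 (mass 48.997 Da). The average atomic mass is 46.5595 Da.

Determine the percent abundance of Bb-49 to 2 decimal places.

30.41%

The remaining 65.31% is split between Bb-46 (fraction x) and Bb-49 (fraction 0.6531 − x).
Substituting: 45.986x + 48.997(0.6531 − x) = 30.9490
(45.986 − 48.997)x = -1.0509407  ⇒  x = 0.34903, y = 0.30407
Bb-46: 34.90%, Bb-49: 30.41%.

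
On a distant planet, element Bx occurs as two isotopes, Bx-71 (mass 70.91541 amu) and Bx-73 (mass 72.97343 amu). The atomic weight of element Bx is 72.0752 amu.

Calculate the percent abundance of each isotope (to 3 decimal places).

Let x be the fractional abundance of Bx-71; then Bx-73 has abundance 1 − x.
70.91541·x + 72.97343·(1 − x) = 72.0752
(70.91541 − 72.97343)·x = 72.0752 − 72.97343
x = -0.89823 / -2.05802 = 0.43645 → 43.645% Bx-71, 56.355% Bx-73.

Bx-71: 43.645%, Bx-73: 56.355%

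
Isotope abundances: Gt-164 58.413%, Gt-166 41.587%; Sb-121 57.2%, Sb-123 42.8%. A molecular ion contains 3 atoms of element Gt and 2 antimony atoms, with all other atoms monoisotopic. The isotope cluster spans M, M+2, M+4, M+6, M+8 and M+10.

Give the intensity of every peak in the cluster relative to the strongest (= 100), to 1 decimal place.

Element Gt pattern (n=3): 0.19930975 : 0.42569433 : 0.30307209 : 0.07192383
Antimony pattern (n=2): 0.327184 : 0.489632 : 0.183184
Convolve the two distributions (both contribute in 2-u steps):
  M: 0.19930975×0.327184 = 0.065211
  M+2: 0.19930975×0.489632 + 0.42569433×0.327184 = 0.236869
  M+4: 0.19930975×0.183184 + 0.42569433×0.489632 + 0.30307209×0.327184 = 0.344104
  M+6: 0.42569433×0.183184 + 0.30307209×0.489632 + 0.07192383×0.327184 = 0.249907
  M+8: 0.30307209×0.183184 + 0.07192383×0.489632 = 0.090734
  M+10: 0.07192383×0.183184 = 0.013175
Scale to base peak (0.344104) = 100: 19.0 : 68.8 : 100.0 : 72.6 : 26.4 : 3.8

19.0 : 68.8 : 100.0 : 72.6 : 26.4 : 3.8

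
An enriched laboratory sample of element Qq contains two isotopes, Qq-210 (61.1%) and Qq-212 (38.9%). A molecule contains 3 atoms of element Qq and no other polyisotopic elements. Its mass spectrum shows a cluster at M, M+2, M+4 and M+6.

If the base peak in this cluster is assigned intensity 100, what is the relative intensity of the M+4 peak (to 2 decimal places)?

63.67

Binomial terms of (0.611 + 0.389)^3: M 0.2281, M+2 0.4357, M+4 0.2774, M+6 0.0589 → M+2 is the base peak.
P(M+2) = C(3,1) × 0.611^2 × 0.389^1 = 3 × 0.373321 × 0.3890 = 0.435666 (base)
P(M+4) = C(3,2) × 0.611^1 × 0.389^2 = 3 × 0.6110 × 0.151321 = 0.277371
Relative intensity = 0.277371 / 0.435666 × 100 = 63.67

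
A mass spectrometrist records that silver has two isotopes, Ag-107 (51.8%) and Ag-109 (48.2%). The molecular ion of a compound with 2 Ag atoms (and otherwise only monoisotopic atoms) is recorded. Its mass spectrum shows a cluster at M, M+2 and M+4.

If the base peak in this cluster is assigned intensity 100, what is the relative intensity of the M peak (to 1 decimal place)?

Term probabilities: M 0.2683, M+2 0.4994, M+4 0.2323. Base peak = M+2.
P(M+2) = C(2,1) × 0.518^1 × 0.482^1 = 2 × 0.5180 × 0.4820 = 0.499352 (base)
P(M) = C(2,0) × 0.518^2 × 0.482^0 = 1 × 0.268324 × 1.0000 = 0.268324
Relative intensity = 0.268324 / 0.499352 × 100 = 53.7

53.7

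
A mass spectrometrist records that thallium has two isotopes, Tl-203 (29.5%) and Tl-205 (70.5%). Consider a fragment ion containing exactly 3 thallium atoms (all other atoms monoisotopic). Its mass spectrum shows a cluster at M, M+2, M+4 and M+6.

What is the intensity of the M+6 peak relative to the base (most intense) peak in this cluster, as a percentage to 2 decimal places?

79.66%

Binomial terms of (0.295 + 0.705)^3: M 0.0257, M+2 0.1841, M+4 0.4399, M+6 0.3504 → M+4 is the base peak.
P(M+4) = C(3,2) × 0.295^1 × 0.705^2 = 3 × 0.2950 × 0.497025 = 0.439867 (base)
P(M+6) = C(3,3) × 0.295^0 × 0.705^3 = 1 × 1.0000 × 0.35040263 = 0.350403
Relative intensity = 0.350403 / 0.439867 × 100 = 79.66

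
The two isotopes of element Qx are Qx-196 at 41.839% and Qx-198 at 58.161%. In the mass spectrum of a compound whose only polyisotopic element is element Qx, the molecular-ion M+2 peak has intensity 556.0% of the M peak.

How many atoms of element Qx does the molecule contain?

4

For n independent Qx atoms, I(M+2)/I(M) = n · (abundance Qx-198) / (abundance Qx-196) = n · 0.58161/0.41839.
n = 5.560 × 0.41839/0.58161 = 4.00 ≈ 4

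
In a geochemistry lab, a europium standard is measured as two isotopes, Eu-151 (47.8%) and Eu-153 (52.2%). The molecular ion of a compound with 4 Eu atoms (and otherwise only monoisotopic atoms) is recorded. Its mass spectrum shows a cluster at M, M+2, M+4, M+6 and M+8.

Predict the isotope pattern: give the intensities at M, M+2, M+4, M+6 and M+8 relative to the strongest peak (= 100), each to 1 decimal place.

14.0 : 61.0 : 100.0 : 72.8 : 19.9

Expanding (0.478 + 0.522)^4:
P(M) = 0.478^4 = 0.052205
P(M+2) = 4 × 0.478^3 × 0.522^1 = 0.228042
P(M+4) = 6 × 0.478^2 × 0.522^2 = 0.373549
P(M+6) = 4 × 0.478^1 × 0.522^3 = 0.271956
P(M+8) = 0.522^4 = 0.074248
The M+4 peak is largest (0.373549); scaling to 100 gives 14.0 : 61.0 : 100.0 : 72.8 : 19.9.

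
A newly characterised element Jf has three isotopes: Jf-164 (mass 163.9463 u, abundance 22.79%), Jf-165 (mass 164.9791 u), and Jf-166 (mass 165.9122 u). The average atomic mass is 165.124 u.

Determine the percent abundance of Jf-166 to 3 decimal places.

The remaining 77.21% is split between Jf-165 (fraction x) and Jf-166 (fraction 0.7721 − x).
Substituting: 164.9791x + 165.9122(0.7721 − x) = 127.76063823
(164.9791 − 165.9122)x = -0.34017139  ⇒  x = 0.36456, y = 0.40754
Jf-165: 36.456%, Jf-166: 40.754%.

40.754%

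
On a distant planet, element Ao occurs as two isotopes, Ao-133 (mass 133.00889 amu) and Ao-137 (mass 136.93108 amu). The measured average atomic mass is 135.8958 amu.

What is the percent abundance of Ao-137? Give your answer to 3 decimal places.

Writing the weighted mean with unknown fraction x of Ao-133:
133.00889·x + 136.93108·(1 − x) = 135.8958
(133.00889 − 136.93108)·x = 135.8958 − 136.93108
x = -1.03528 / -3.92219 = 0.26395 → 26.395% Ao-133, 73.605% Ao-137.

73.605%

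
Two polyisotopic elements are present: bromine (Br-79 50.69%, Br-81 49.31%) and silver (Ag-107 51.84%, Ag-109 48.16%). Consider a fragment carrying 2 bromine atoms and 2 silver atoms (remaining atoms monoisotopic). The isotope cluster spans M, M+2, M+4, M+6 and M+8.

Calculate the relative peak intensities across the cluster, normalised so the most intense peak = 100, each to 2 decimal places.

Bromine pattern (n=2): 0.25694761 : 0.49990478 : 0.24314761
Silver pattern (n=2): 0.26873856 : 0.49932288 : 0.23193856
Convolve the two distributions (both contribute in 2-u steps):
  M: 0.25694761×0.26873856 = 0.069052
  M+2: 0.25694761×0.49932288 + 0.49990478×0.26873856 = 0.262644
  M+4: 0.25694761×0.23193856 + 0.49990478×0.49932288 + 0.24314761×0.26873856 = 0.374553
  M+6: 0.49990478×0.23193856 + 0.24314761×0.49932288 = 0.237356
  M+8: 0.24314761×0.23193856 = 0.056395
Scale to base peak (0.374553) = 100: 18.44 : 70.12 : 100.00 : 63.37 : 15.06

18.44 : 70.12 : 100.00 : 63.37 : 15.06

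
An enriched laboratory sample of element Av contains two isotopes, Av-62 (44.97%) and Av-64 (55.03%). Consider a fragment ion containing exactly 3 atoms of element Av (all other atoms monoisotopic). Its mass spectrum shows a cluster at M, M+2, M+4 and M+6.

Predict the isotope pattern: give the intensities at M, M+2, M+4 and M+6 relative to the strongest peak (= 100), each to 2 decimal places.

22.26 : 81.72 : 100.00 : 40.79

Each Av atom is independently Av-62 (p = 0.4497) or Av-64 (q = 0.5503); the cluster is the binomial expansion (p + q)^3.
P(M) = 0.4497^3 = 0.090943
P(M+2) = 3 × 0.4497^2 × 0.5503^1 = 0.333862
P(M+4) = 3 × 0.4497^1 × 0.5503^2 = 0.408548
P(M+6) = 0.5503^3 = 0.166647
The M+4 peak is largest (0.408548); scaling to 100 gives 22.26 : 81.72 : 100.00 : 40.79.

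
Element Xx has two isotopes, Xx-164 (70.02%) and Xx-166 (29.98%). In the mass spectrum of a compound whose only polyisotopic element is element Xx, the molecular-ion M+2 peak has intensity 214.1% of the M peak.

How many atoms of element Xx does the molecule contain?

5

With n Xx atoms, P(M+2)/P(M) = C(n,1)·p^(n−1)q / p^n = n·q/p = n · 0.2998/0.7002.
n = 2.141 × 0.7002/0.2998 = 5.00 ≈ 5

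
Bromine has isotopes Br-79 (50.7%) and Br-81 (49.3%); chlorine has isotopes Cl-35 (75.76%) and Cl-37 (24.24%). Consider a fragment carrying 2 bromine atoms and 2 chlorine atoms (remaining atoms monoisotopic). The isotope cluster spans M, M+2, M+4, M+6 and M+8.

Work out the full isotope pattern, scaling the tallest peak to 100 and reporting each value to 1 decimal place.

38.7 : 100.0 : 88.7 : 31.1 : 3.7

Bromine pattern (n=2): 0.257049 : 0.499902 : 0.243049
Chlorine pattern (n=2): 0.57395776 : 0.36728448 : 0.05875776
Convolve the two distributions (both contribute in 2-u steps):
  M: 0.257049×0.57395776 = 0.147535
  M+2: 0.257049×0.36728448 + 0.499902×0.57395776 = 0.381333
  M+4: 0.257049×0.05875776 + 0.499902×0.36728448 + 0.243049×0.57395776 = 0.338210
  M+6: 0.499902×0.05875776 + 0.243049×0.36728448 = 0.118641
  M+8: 0.243049×0.05875776 = 0.014281
Scale to base peak (0.381333) = 100: 38.7 : 100.0 : 88.7 : 31.1 : 3.7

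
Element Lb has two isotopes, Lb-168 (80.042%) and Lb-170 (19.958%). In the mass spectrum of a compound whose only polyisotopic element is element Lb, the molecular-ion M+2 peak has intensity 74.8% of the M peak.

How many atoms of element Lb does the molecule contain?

3

The M+2/M ratio from n Lb atoms is n · q/p = n · 0.19958/0.80042.
n = 0.748 × 0.80042/0.19958 = 3.00 ≈ 3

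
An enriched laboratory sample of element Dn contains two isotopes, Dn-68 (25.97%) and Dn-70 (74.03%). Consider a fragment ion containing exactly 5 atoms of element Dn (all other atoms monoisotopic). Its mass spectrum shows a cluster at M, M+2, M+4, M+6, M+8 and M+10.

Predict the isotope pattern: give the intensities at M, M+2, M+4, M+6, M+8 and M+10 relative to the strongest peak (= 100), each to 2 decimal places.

The 5 Dn atoms are independent, so intensities follow the terms of (0.2597 + 0.7403)^5.
P(M) = 0.2597^5 = 0.001181
P(M+2) = 5 × 0.2597^4 × 0.7403^1 = 0.016837
P(M+4) = 10 × 0.2597^3 × 0.7403^2 = 0.095991
P(M+6) = 10 × 0.2597^2 × 0.7403^3 = 0.273632
P(M+8) = 5 × 0.2597^1 × 0.7403^4 = 0.390007
P(M+10) = 0.7403^5 = 0.222351
The M+8 peak is largest (0.390007); scaling to 100 gives 0.30 : 4.32 : 24.61 : 70.16 : 100.00 : 57.01.

0.30 : 4.32 : 24.61 : 70.16 : 100.00 : 57.01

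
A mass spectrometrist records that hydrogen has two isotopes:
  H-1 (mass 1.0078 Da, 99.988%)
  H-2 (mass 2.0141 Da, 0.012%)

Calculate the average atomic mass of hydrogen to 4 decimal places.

1.0079 Da

The abundance-weighted mean is 0.99988 × 1.0078 + 0.00012 × 2.0141
= 1.00768 + 0.00024 = 1.00792 Da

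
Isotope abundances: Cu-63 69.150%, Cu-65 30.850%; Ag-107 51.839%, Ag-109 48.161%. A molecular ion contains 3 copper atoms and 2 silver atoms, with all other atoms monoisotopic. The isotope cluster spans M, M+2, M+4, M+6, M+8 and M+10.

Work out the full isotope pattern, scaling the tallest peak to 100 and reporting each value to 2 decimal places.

25.34 : 80.98 : 100.00 : 59.63 : 17.24 : 1.94

Copper pattern (n=3): 0.33065611 : 0.44254842 : 0.19743483 : 0.02936064
Silver pattern (n=2): 0.26872819 : 0.49932362 : 0.23194819
Convolve the two distributions (both contribute in 2-u steps):
  M: 0.33065611×0.26872819 = 0.088857
  M+2: 0.33065611×0.49932362 + 0.44254842×0.26872819 = 0.284030
  M+4: 0.33065611×0.23194819 + 0.44254842×0.49932362 + 0.19743483×0.26872819 = 0.350726
  M+6: 0.44254842×0.23194819 + 0.19743483×0.49932362 + 0.02936064×0.26872819 = 0.209122
  M+8: 0.19743483×0.23194819 + 0.02936064×0.49932362 = 0.060455
  M+10: 0.02936064×0.23194819 = 0.006810
Scale to base peak (0.350726) = 100: 25.34 : 80.98 : 100.00 : 59.63 : 17.24 : 1.94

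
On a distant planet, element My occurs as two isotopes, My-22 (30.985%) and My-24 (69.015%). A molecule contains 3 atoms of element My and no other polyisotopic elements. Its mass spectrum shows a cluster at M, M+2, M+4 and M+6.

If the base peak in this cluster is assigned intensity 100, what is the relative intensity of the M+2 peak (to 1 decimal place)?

44.9

Term probabilities: M 0.0297, M+2 0.1988, M+4 0.4428, M+6 0.3287. Base peak = M+4.
P(M+4) = C(3,2) × 0.30985^1 × 0.69015^2 = 3 × 0.30985 × 0.47630702 = 0.442751 (base)
P(M+2) = C(3,1) × 0.30985^2 × 0.69015^1 = 3 × 0.09600702 × 0.69015 = 0.198778
Relative intensity = 0.198778 / 0.442751 × 100 = 44.9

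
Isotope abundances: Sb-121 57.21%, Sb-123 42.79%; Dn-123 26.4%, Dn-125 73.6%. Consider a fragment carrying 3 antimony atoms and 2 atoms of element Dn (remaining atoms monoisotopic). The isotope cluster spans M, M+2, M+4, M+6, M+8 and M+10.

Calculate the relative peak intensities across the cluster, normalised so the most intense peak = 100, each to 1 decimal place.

3.7 : 28.7 : 80.7 : 100.0 : 56.5 : 11.9

Antimony pattern (n=3): 0.18724742 : 0.42015297 : 0.3142518 : 0.07834781
Element Dn pattern (n=2): 0.069696 : 0.388608 : 0.541696
Convolve the two distributions (both contribute in 2-u steps):
  M: 0.18724742×0.069696 = 0.013050
  M+2: 0.18724742×0.388608 + 0.42015297×0.069696 = 0.102049
  M+4: 0.18724742×0.541696 + 0.42015297×0.388608 + 0.3142518×0.069696 = 0.286608
  M+6: 0.42015297×0.541696 + 0.3142518×0.388608 + 0.07834781×0.069696 = 0.355176
  M+8: 0.3142518×0.541696 + 0.07834781×0.388608 = 0.200676
  M+10: 0.07834781×0.541696 = 0.042441
Scale to base peak (0.355176) = 100: 3.7 : 28.7 : 80.7 : 100.0 : 56.5 : 11.9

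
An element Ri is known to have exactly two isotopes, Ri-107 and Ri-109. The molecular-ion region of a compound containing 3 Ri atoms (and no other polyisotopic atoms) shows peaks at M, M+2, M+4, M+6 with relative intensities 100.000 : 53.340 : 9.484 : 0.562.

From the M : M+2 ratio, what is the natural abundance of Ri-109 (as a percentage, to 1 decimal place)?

15.1%

If p is the fraction of Ri that is Ri-107, then I(M+2)/I(M) = [C(3,1)·p^2·(1−p)] / p^3 = 3·(1−p)/p = 53.340/100.000 = 0.5334
(1−p)/p = 0.5334/3 = 0.1778  ⇒  p = 1/(1 + 0.1778) = 0.8490
Ri-107: 84.9%, Ri-109: 15.1%.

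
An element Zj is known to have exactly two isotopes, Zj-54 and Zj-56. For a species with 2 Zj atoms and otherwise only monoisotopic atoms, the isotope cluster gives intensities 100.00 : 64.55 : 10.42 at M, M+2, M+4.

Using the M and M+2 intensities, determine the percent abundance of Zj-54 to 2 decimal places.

Write p for the Zj-54 fraction. I(M+2)/I(M) = [C(2,1)·p^1·(1−p)] / p^2 = 2·(1−p)/p = 64.55/100.00 = 0.6455
(1−p)/p = 0.6455/2 = 0.3227  ⇒  p = 1/(1 + 0.3227) = 0.7560
Zj-54: 75.60%, Zj-56: 24.40%.

75.60%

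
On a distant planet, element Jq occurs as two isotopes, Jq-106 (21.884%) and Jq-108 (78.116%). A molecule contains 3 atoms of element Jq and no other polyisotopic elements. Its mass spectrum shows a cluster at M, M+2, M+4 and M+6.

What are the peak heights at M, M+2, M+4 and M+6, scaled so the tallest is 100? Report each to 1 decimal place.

Expanding (0.21884 + 0.78116)^3:
P(M) = 0.21884^3 = 0.010480
P(M+2) = 3 × 0.21884^2 × 0.78116^1 = 0.112231
P(M+4) = 3 × 0.21884^1 × 0.78116^2 = 0.400616
P(M+6) = 0.78116^3 = 0.476672
The M+6 peak is largest (0.476672); scaling to 100 gives 2.2 : 23.5 : 84.0 : 100.0.

2.2 : 23.5 : 84.0 : 100.0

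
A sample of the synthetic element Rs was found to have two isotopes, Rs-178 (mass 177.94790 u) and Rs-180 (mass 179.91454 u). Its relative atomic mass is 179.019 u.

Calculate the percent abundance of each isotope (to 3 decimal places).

Let x be the fractional abundance of Rs-178; then Rs-180 has abundance 1 − x.
177.94790·x + 179.91454·(1 − x) = 179.019
(177.94790 − 179.91454)·x = 179.019 − 179.91454
x = -0.89554 / -1.96664 = 0.45537 → 45.537% Rs-178, 54.463% Rs-180.

Rs-178: 45.537%, Rs-180: 54.463%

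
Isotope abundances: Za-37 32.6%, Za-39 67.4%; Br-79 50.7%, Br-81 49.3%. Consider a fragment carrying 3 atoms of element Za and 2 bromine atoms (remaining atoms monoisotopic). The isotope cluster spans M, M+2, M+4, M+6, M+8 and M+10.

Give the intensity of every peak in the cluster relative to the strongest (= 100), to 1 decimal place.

2.5 : 20.6 : 65.2 : 100.0 : 73.9 : 21.1

Element Za pattern (n=3): 0.03464598 : 0.21489007 : 0.44428193 : 0.30618202
Bromine pattern (n=2): 0.257049 : 0.499902 : 0.243049
Convolve the two distributions (both contribute in 2-u steps):
  M: 0.03464598×0.257049 = 0.008906
  M+2: 0.03464598×0.499902 + 0.21489007×0.257049 = 0.072557
  M+4: 0.03464598×0.243049 + 0.21489007×0.499902 + 0.44428193×0.257049 = 0.230047
  M+6: 0.21489007×0.243049 + 0.44428193×0.499902 + 0.30618202×0.257049 = 0.353030
  M+8: 0.44428193×0.243049 + 0.30618202×0.499902 = 0.261043
  M+10: 0.30618202×0.243049 = 0.074417
Scale to base peak (0.353030) = 100: 2.5 : 20.6 : 65.2 : 100.0 : 73.9 : 21.1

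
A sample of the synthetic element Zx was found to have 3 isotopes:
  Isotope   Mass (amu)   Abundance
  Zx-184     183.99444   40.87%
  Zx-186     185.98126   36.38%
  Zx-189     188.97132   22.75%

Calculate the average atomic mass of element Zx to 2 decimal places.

185.85 amu

Average mass = Σ (abundance × isotope mass) = 0.4087 × 183.99444 + 0.3638 × 185.98126 + 0.2275 × 188.97132
= 75.198528 + 67.659982 + 42.990975 = 185.849485 amu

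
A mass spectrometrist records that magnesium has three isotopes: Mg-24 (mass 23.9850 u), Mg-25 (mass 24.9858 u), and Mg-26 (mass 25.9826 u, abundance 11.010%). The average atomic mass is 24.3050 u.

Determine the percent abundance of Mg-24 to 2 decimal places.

The remaining 88.990% is split between Mg-24 (fraction x) and Mg-25 (fraction 0.88990 − x).
Substituting: 23.9850x + 24.9858(0.88990 − x) = 21.44431574
(23.9850 − 24.9858)x = -0.79054768  ⇒  x = 0.78992, y = 0.09998
Mg-24: 78.99%, Mg-25: 10.00%.

78.99%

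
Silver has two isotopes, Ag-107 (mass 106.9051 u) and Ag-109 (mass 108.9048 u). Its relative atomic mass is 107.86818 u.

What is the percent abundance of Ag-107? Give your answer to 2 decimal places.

51.84%

With x = fraction of Ag-107 (so Ag-109 is 1 − x):
106.9051·x + 108.9048·(1 − x) = 107.86818
(106.9051 − 108.9048)·x = 107.86818 − 108.9048
x = -1.03662 / -1.9997 = 0.51839 → 51.84% Ag-107, 48.16% Ag-109.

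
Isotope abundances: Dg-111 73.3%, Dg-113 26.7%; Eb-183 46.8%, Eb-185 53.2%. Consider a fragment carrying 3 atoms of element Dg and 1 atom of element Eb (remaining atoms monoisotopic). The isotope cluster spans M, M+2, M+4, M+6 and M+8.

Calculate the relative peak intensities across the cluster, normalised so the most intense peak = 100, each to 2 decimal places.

Element Dg pattern (n=3): 0.39383284 : 0.43036849 : 0.15676451 : 0.01903416
Element Eb pattern (n=1): 0.4680 : 0.5320
Convolve the two distributions (both contribute in 2-u steps):
  M: 0.39383284×0.4680 = 0.184314
  M+2: 0.39383284×0.5320 + 0.43036849×0.4680 = 0.410932
  M+4: 0.43036849×0.5320 + 0.15676451×0.4680 = 0.302322
  M+6: 0.15676451×0.5320 + 0.01903416×0.4680 = 0.092307
  M+8: 0.01903416×0.5320 = 0.010126
Scale to base peak (0.410932) = 100: 44.85 : 100.00 : 73.57 : 22.46 : 2.46

44.85 : 100.00 : 73.57 : 22.46 : 2.46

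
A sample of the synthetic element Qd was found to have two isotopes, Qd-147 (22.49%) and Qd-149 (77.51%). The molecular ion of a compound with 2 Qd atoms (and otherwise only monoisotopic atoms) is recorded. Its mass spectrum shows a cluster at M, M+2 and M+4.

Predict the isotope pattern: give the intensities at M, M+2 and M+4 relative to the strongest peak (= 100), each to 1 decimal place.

8.4 : 58.0 : 100.0

Each Qd atom is independently Qd-147 (p = 0.2249) or Qd-149 (q = 0.7751); the cluster is the binomial expansion (p + q)^2.
P(M) = 0.2249^2 = 0.050580
P(M+2) = 2 × 0.2249^1 × 0.7751^1 = 0.348640
P(M+4) = 0.7751^2 = 0.600780
The M+4 peak is largest (0.600780); scaling to 100 gives 8.4 : 58.0 : 100.0.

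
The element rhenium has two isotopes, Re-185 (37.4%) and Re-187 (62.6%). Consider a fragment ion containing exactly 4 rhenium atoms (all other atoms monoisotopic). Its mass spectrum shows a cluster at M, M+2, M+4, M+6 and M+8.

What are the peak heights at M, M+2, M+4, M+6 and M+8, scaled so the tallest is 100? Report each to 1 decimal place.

Each Re atom is independently Re-185 (p = 0.374) or Re-187 (q = 0.626); the cluster is the binomial expansion (p + q)^4.
P(M) = 0.374^4 = 0.019565
P(M+2) = 4 × 0.374^3 × 0.626^1 = 0.130993
P(M+4) = 6 × 0.374^2 × 0.626^2 = 0.328884
P(M+6) = 4 × 0.374^1 × 0.626^3 = 0.366990
P(M+8) = 0.626^4 = 0.153567
The M+6 peak is largest (0.366990); scaling to 100 gives 5.3 : 35.7 : 89.6 : 100.0 : 41.8.

5.3 : 35.7 : 89.6 : 100.0 : 41.8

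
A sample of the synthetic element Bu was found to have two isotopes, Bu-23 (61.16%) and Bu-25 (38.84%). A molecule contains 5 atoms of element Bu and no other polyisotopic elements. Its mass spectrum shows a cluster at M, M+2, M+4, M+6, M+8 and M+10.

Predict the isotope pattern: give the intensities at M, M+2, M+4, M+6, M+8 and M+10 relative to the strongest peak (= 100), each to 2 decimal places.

24.80 : 78.73 : 100.00 : 63.51 : 20.16 : 2.56

The 5 Bu atoms are independent, so intensities follow the terms of (0.6116 + 0.3884)^5.
P(M) = 0.6116^5 = 0.085573
P(M+2) = 5 × 0.6116^4 × 0.3884^1 = 0.271718
P(M+4) = 10 × 0.6116^3 × 0.3884^2 = 0.345113
P(M+6) = 10 × 0.6116^2 × 0.3884^3 = 0.219166
P(M+8) = 5 × 0.6116^1 × 0.3884^4 = 0.069591
P(M+10) = 0.3884^5 = 0.008839
The M+4 peak is largest (0.345113); scaling to 100 gives 24.80 : 78.73 : 100.00 : 63.51 : 20.16 : 2.56.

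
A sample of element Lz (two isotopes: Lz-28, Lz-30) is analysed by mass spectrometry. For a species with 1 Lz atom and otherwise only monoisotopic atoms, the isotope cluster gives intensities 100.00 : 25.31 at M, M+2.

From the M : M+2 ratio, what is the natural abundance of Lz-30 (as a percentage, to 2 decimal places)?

Write p for the Lz-28 fraction. I(M+2)/I(M) = [C(1,1)·p^0·(1−p)] / p^1 = 1·(1−p)/p = 25.31/100.00 = 0.2531
(1−p)/p = 0.2531/1 = 0.2531  ⇒  p = 1/(1 + 0.2531) = 0.7980
Lz-28: 79.80%, Lz-30: 20.20%.

20.20%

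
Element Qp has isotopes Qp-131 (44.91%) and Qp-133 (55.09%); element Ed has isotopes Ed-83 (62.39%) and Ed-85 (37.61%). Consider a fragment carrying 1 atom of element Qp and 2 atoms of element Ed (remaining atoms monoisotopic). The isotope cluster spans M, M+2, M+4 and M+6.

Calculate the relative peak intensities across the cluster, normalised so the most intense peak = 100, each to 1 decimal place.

Element Qp pattern (n=1): 0.4491 : 0.5509
Element Ed pattern (n=2): 0.38925121 : 0.46929758 : 0.14145121
Convolve the two distributions (both contribute in 2-u steps):
  M: 0.4491×0.38925121 = 0.174813
  M+2: 0.4491×0.46929758 + 0.5509×0.38925121 = 0.425200
  M+4: 0.4491×0.14145121 + 0.5509×0.46929758 = 0.322062
  M+6: 0.5509×0.14145121 = 0.077925
Scale to base peak (0.425200) = 100: 41.1 : 100.0 : 75.7 : 18.3

41.1 : 100.0 : 75.7 : 18.3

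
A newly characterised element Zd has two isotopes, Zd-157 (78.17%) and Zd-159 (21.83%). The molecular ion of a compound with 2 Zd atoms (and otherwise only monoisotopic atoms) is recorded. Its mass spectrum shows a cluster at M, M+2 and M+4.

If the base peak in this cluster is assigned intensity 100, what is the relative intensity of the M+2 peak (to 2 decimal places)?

55.85

Term probabilities: M 0.6111, M+2 0.3413, M+4 0.0477. Base peak = M.
P(M) = C(2,0) × 0.7817^2 × 0.2183^0 = 1 × 0.61105489 × 1.0000 = 0.611055 (base)
P(M+2) = C(2,1) × 0.7817^1 × 0.2183^1 = 2 × 0.7817 × 0.2183 = 0.341290
Relative intensity = 0.341290 / 0.611055 × 100 = 55.85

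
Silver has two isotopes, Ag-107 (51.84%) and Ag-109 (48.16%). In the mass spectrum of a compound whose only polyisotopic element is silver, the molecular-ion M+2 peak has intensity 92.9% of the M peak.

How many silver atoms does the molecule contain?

The M+2/M ratio from n Ag atoms is n · q/p = n · 0.4816/0.5184.
n = 0.929 × 0.5184/0.4816 = 1.00 ≈ 1

1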